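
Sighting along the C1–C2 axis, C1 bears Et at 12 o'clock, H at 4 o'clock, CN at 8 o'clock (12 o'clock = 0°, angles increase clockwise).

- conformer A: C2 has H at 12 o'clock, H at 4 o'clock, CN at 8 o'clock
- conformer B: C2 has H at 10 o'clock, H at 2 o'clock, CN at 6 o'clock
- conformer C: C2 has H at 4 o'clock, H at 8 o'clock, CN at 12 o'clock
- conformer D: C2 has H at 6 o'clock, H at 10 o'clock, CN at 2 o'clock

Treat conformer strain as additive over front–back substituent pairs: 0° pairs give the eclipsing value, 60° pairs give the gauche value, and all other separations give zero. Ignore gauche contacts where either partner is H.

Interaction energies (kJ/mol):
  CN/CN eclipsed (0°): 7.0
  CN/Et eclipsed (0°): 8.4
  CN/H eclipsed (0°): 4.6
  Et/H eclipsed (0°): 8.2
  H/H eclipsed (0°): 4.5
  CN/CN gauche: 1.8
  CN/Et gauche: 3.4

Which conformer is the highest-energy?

A

A is eclipsed. Et at 0° is eclipsed with H at 0° (8.2); H at 120° is eclipsed with H at 120° (4.5); CN at 240° is eclipsed with CN at 240° (7.0). Total 19.7 kJ/mol.
B is staggered. CN at 240° is gauche with CN at 180° (1.8). Total 1.8 kJ/mol.
C is eclipsed. Et at 0° is eclipsed with CN at 0° (8.4); H at 120° is eclipsed with H at 120° (4.5); CN at 240° is eclipsed with H at 240° (4.6). Total 17.5 kJ/mol.
D is staggered. Et at 0° is gauche with CN at 60° (3.4). Total 3.4 kJ/mol.
A has the highest total (19.7 kJ/mol).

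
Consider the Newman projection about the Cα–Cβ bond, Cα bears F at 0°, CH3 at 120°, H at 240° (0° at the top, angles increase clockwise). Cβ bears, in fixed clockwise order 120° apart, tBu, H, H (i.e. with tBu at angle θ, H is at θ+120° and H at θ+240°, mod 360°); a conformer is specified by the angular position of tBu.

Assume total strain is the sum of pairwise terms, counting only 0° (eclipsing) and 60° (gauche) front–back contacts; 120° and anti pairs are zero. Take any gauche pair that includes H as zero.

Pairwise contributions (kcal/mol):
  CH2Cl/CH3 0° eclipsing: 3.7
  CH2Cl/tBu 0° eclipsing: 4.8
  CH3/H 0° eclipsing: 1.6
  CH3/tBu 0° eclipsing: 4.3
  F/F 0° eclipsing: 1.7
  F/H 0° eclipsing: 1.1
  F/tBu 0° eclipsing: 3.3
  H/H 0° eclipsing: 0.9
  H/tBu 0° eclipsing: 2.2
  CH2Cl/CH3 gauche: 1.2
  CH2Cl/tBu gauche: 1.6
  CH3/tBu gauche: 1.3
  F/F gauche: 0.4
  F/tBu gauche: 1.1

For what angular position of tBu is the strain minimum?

tBu at 0° is eclipsed. F at 0° is eclipsed with tBu at 0° (3.3); CH3 at 120° is eclipsed with H at 120° (1.6); H at 240° is eclipsed with H at 240° (0.9). Total 5.8 kcal/mol.
tBu at 60° is staggered. F at 0° is gauche with tBu at 60° (1.1); CH3 at 120° is gauche with tBu at 60° (1.3). Total 2.4 kcal/mol.
tBu at 120° is eclipsed. F at 0° is eclipsed with H at 0° (1.1); CH3 at 120° is eclipsed with tBu at 120° (4.3); H at 240° is eclipsed with H at 240° (0.9). Total 6.3 kcal/mol.
tBu at 180° is staggered. CH3 at 120° is gauche with tBu at 180° (1.3). Total 1.3 kcal/mol.
tBu at 240° is eclipsed. F at 0° is eclipsed with H at 0° (1.1); CH3 at 120° is eclipsed with H at 120° (1.6); H at 240° is eclipsed with tBu at 240° (2.2). Total 4.9 kcal/mol.
tBu at 300° is staggered. F at 0° is gauche with tBu at 300° (1.1). Total 1.1 kcal/mol.
The minimum (1.1 kcal/mol) occurs with tBu at 300°.

300°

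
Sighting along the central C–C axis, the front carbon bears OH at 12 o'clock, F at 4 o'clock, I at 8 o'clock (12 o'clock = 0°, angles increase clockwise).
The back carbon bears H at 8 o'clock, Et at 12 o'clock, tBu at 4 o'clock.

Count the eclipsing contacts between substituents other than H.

Non-H eclipsing pairs: OH(0°)/Et(0°); F(120°)/tBu(120°) — 2 interactions.

2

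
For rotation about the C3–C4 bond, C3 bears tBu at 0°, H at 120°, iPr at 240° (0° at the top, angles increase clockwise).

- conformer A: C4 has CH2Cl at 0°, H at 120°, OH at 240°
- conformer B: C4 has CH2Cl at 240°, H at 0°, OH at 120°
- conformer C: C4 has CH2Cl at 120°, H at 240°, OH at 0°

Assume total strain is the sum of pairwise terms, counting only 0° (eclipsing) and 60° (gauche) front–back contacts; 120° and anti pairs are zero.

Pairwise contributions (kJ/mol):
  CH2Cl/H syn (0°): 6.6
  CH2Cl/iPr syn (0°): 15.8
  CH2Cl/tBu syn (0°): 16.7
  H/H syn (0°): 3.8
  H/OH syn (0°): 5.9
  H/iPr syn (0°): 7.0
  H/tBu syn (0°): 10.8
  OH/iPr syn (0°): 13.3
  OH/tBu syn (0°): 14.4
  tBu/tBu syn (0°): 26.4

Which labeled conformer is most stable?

C

A (eclipsed): tBu–CH2Cl eclipsed, H–H eclipsed, iPr–OH eclipsed; 16.7 + 3.8 + 13.3 = 33.8 kJ/mol.
B (eclipsed): tBu–H eclipsed, H–OH eclipsed, iPr–CH2Cl eclipsed; 10.8 + 5.9 + 15.8 = 32.5 kJ/mol.
C (eclipsed): tBu–OH eclipsed, H–CH2Cl eclipsed, iPr–H eclipsed; 14.4 + 6.6 + 7.0 = 28.0 kJ/mol.
C has the lowest total (28.0 kJ/mol).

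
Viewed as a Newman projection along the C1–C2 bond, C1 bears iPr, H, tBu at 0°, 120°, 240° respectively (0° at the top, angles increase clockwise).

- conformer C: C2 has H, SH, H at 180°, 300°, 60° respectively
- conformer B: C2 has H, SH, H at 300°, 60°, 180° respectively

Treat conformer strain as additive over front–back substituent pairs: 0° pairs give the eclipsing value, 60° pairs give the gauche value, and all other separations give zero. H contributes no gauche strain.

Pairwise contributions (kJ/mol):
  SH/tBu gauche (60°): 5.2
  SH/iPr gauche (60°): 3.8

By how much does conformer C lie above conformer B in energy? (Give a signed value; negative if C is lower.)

+5.2 kJ/mol

C (staggered): iPr(0°)/SH(300°) gauche 3.8; tBu(240°)/SH(300°) gauche 5.2 → 9.0 kJ/mol.
B (staggered): iPr(0°)/SH(60°) gauche 3.8 → 3.8 kJ/mol.
E(C) − E(B) = 9.0 − 3.8 = +5.2 kJ/mol.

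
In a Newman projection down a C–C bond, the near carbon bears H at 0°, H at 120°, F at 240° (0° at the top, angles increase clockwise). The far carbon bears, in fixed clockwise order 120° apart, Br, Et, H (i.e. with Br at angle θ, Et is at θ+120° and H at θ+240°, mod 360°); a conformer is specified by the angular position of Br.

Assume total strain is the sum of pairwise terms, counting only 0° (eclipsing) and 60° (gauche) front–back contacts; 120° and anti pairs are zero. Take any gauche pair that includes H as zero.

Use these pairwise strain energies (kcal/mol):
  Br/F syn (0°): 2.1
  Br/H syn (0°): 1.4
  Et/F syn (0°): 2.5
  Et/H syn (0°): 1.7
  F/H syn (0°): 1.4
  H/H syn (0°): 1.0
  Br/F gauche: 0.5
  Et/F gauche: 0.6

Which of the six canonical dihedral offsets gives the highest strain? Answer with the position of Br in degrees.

Br at 0° (eclipsed): H–Br eclipsed, H–Et eclipsed, F–H eclipsed; 1.4 + 1.7 + 1.4 = 4.5 kcal/mol.
Br at 60° (staggered): F–Et gauche; 0.6 = 0.6 kcal/mol.
Br at 120° (eclipsed): H–H eclipsed, H–Br eclipsed, F–Et eclipsed; 1.0 + 1.4 + 2.5 = 4.9 kcal/mol.
Br at 180° (staggered): F–Br gauche, F–Et gauche; 0.5 + 0.6 = 1.1 kcal/mol.
Br at 240° (eclipsed): H–Et eclipsed, H–H eclipsed, F–Br eclipsed; 1.7 + 1.0 + 2.1 = 4.8 kcal/mol.
Br at 300° (staggered): F–Br gauche; 0.5 = 0.5 kcal/mol.
The maximum (4.9 kcal/mol) occurs with Br at 120°.

120°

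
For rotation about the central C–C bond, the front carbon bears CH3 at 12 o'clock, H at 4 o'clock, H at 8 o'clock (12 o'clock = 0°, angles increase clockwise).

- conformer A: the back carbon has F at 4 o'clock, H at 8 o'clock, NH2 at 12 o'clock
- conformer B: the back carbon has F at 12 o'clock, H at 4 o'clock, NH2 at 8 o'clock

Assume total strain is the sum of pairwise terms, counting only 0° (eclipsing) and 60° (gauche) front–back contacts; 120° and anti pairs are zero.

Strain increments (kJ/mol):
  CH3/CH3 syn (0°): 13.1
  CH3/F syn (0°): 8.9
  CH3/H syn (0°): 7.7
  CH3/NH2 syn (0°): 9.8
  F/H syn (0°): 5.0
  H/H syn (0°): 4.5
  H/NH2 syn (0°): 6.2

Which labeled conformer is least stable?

A (eclipsed): CH3(0°)/NH2(0°) eclipsed 9.8; H(120°)/F(120°) eclipsed 5.0; H(240°)/H(240°) eclipsed 4.5 → 19.3 kJ/mol.
B (eclipsed): CH3(0°)/F(0°) eclipsed 8.9; H(120°)/H(120°) eclipsed 4.5; H(240°)/NH2(240°) eclipsed 6.2 → 19.6 kJ/mol.
B has the highest total (19.6 kJ/mol).

B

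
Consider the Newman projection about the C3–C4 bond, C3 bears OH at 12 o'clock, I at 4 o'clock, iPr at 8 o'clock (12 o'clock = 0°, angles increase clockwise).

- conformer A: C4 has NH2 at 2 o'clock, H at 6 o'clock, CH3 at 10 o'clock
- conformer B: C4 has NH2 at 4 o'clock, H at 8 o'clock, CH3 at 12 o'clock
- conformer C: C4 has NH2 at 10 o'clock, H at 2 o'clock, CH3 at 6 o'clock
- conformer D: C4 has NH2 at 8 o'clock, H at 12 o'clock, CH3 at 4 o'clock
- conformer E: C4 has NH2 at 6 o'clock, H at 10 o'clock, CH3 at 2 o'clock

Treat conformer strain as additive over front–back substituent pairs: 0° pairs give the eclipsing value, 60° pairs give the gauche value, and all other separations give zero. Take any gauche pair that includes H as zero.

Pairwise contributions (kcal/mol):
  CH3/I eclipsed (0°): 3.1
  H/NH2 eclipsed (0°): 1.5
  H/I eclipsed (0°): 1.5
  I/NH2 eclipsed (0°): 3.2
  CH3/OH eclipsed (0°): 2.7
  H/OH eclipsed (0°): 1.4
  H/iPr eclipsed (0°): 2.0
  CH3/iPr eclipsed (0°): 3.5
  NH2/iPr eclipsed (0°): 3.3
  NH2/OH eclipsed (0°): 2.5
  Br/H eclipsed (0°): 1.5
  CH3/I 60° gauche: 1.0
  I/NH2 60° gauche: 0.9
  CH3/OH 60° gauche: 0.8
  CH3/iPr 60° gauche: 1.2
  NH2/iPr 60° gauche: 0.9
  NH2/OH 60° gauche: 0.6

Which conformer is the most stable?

A is staggered. OH at 0° is gauche with NH2 at 60° (0.6); OH at 0° is gauche with CH3 at 300° (0.8); I at 120° is gauche with NH2 at 60° (0.9); iPr at 240° is gauche with CH3 at 300° (1.2). Total 3.5 kcal/mol.
B is eclipsed. OH at 0° is eclipsed with CH3 at 0° (2.7); I at 120° is eclipsed with NH2 at 120° (3.2); iPr at 240° is eclipsed with H at 240° (2.0). Total 7.9 kcal/mol.
C is staggered. OH at 0° is gauche with NH2 at 300° (0.6); I at 120° is gauche with CH3 at 180° (1.0); iPr at 240° is gauche with NH2 at 300° (0.9); iPr at 240° is gauche with CH3 at 180° (1.2). Total 3.7 kcal/mol.
D is eclipsed. OH at 0° is eclipsed with H at 0° (1.4); I at 120° is eclipsed with CH3 at 120° (3.1); iPr at 240° is eclipsed with NH2 at 240° (3.3). Total 7.8 kcal/mol.
E is staggered. OH at 0° is gauche with CH3 at 60° (0.8); I at 120° is gauche with NH2 at 180° (0.9); I at 120° is gauche with CH3 at 60° (1.0); iPr at 240° is gauche with NH2 at 180° (0.9). Total 3.6 kcal/mol.
A has the lowest total (3.5 kcal/mol).

A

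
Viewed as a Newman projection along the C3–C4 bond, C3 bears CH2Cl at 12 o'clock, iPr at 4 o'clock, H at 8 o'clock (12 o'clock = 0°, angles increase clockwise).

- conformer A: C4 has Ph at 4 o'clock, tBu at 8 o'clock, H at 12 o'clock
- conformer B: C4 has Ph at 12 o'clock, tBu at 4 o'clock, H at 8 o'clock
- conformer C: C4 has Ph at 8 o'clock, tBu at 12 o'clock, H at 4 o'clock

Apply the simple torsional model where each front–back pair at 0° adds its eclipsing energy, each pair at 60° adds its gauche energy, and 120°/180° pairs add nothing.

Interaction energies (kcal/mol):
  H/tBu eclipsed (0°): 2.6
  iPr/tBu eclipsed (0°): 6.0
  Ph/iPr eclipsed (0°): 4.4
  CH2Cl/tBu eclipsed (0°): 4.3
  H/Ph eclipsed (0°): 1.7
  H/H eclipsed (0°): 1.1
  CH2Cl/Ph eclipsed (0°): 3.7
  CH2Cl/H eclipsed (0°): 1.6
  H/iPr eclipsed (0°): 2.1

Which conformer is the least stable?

B

A (eclipsed): CH2Cl(0°)/H(0°) eclipsed 1.6; iPr(120°)/Ph(120°) eclipsed 4.4; H(240°)/tBu(240°) eclipsed 2.6 → 8.6 kcal/mol.
B (eclipsed): CH2Cl(0°)/Ph(0°) eclipsed 3.7; iPr(120°)/tBu(120°) eclipsed 6.0; H(240°)/H(240°) eclipsed 1.1 → 10.8 kcal/mol.
C (eclipsed): CH2Cl(0°)/tBu(0°) eclipsed 4.3; iPr(120°)/H(120°) eclipsed 2.1; H(240°)/Ph(240°) eclipsed 1.7 → 8.1 kcal/mol.
B has the highest total (10.8 kcal/mol).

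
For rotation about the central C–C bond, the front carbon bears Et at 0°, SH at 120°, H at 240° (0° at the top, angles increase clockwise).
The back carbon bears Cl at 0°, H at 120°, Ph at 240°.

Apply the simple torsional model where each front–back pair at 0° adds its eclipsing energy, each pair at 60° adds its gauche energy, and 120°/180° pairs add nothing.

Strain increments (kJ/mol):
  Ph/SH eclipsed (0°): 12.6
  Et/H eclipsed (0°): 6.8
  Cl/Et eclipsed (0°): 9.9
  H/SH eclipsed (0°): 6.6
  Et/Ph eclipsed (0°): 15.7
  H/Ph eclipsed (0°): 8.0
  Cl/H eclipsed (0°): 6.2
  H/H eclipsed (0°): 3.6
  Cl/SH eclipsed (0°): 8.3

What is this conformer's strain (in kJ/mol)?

This conformer (eclipsed): Et(0°)/Cl(0°) eclipsed 9.9; SH(120°)/H(120°) eclipsed 6.6; H(240°)/Ph(240°) eclipsed 8.0 → 24.5 kJ/mol.

24.5 kJ/mol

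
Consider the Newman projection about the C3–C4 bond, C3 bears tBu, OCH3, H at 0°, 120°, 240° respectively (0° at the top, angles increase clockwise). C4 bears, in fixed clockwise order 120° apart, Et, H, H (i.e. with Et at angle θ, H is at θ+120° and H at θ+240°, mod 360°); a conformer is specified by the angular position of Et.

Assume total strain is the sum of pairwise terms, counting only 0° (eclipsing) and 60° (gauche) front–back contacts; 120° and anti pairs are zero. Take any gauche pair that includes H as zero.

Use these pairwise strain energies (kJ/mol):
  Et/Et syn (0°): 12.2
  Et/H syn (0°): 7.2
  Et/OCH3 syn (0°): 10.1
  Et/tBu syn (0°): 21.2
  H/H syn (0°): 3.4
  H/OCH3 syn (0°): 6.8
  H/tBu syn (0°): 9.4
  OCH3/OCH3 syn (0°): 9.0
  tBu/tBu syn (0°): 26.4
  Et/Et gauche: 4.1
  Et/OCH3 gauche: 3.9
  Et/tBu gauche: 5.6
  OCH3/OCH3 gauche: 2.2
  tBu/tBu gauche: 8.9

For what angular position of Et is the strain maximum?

Et at 0° (eclipsed): tBu(0°)/Et(0°) eclipsed 21.2; OCH3(120°)/H(120°) eclipsed 6.8; H(240°)/H(240°) eclipsed 3.4 → 31.4 kJ/mol.
Et at 60° (staggered): tBu(0°)/Et(60°) gauche 5.6; OCH3(120°)/Et(60°) gauche 3.9 → 9.5 kJ/mol.
Et at 120° (eclipsed): tBu(0°)/H(0°) eclipsed 9.4; OCH3(120°)/Et(120°) eclipsed 10.1; H(240°)/H(240°) eclipsed 3.4 → 22.9 kJ/mol.
Et at 180° (staggered): OCH3(120°)/Et(180°) gauche 3.9 → 3.9 kJ/mol.
Et at 240° (eclipsed): tBu(0°)/H(0°) eclipsed 9.4; OCH3(120°)/H(120°) eclipsed 6.8; H(240°)/Et(240°) eclipsed 7.2 → 23.4 kJ/mol.
Et at 300° (staggered): tBu(0°)/Et(300°) gauche 5.6 → 5.6 kJ/mol.
The maximum (31.4 kJ/mol) occurs with Et at 0°.

0°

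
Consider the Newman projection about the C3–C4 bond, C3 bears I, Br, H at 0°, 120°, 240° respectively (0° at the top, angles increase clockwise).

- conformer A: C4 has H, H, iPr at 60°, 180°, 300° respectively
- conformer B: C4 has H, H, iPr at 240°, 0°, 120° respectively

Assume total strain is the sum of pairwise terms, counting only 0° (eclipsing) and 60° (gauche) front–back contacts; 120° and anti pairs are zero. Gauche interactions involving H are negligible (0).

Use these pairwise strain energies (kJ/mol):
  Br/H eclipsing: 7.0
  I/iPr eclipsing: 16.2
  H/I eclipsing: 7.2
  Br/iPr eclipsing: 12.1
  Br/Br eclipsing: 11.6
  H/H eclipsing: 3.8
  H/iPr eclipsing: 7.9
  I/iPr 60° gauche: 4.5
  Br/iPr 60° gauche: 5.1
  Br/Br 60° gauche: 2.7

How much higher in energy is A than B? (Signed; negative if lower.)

-18.6 kJ/mol

A (staggered): I(0°)/iPr(300°) gauche 4.5 → 4.5 kJ/mol.
B (eclipsed): I(0°)/H(0°) eclipsed 7.2; Br(120°)/iPr(120°) eclipsed 12.1; H(240°)/H(240°) eclipsed 3.8 → 23.1 kJ/mol.
E(A) − E(B) = 4.5 − 23.1 = -18.6 kJ/mol.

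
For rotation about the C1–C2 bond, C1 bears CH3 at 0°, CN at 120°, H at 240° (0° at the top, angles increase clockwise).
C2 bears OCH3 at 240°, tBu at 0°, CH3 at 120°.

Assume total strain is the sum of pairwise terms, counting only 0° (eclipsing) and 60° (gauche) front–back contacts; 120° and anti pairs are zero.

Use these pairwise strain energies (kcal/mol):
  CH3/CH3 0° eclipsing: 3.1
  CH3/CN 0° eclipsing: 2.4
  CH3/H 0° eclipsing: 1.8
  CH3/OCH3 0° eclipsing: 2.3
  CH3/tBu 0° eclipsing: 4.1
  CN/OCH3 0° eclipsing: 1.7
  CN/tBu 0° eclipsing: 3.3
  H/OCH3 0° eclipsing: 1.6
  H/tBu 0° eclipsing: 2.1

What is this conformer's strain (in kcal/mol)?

This conformer (eclipsed): CH3(0°)/tBu(0°) eclipsed 4.1; CN(120°)/CH3(120°) eclipsed 2.4; H(240°)/OCH3(240°) eclipsed 1.6 → 8.1 kcal/mol.

8.1 kcal/mol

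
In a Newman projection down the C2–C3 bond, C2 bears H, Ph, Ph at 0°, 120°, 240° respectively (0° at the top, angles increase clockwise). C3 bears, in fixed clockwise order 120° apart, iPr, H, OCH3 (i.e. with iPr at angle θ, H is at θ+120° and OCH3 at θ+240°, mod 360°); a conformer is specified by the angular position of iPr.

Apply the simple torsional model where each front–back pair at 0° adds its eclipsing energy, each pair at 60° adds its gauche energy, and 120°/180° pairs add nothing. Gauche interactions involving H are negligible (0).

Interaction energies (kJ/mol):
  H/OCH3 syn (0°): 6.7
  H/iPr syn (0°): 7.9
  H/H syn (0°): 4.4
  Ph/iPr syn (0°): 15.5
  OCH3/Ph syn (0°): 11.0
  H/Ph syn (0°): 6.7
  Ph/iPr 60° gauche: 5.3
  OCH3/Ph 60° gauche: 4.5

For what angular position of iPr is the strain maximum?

240°

iPr at 0° (eclipsed): H(0°)/iPr(0°) eclipsed 7.9; Ph(120°)/H(120°) eclipsed 6.7; Ph(240°)/OCH3(240°) eclipsed 11.0 → 25.6 kJ/mol.
iPr at 60° (staggered): Ph(120°)/iPr(60°) gauche 5.3; Ph(240°)/OCH3(300°) gauche 4.5 → 9.8 kJ/mol.
iPr at 120° (eclipsed): H(0°)/OCH3(0°) eclipsed 6.7; Ph(120°)/iPr(120°) eclipsed 15.5; Ph(240°)/H(240°) eclipsed 6.7 → 28.9 kJ/mol.
iPr at 180° (staggered): Ph(120°)/iPr(180°) gauche 5.3; Ph(120°)/OCH3(60°) gauche 4.5; Ph(240°)/iPr(180°) gauche 5.3 → 15.1 kJ/mol.
iPr at 240° (eclipsed): H(0°)/H(0°) eclipsed 4.4; Ph(120°)/OCH3(120°) eclipsed 11.0; Ph(240°)/iPr(240°) eclipsed 15.5 → 30.9 kJ/mol.
iPr at 300° (staggered): Ph(120°)/OCH3(180°) gauche 4.5; Ph(240°)/iPr(300°) gauche 5.3; Ph(240°)/OCH3(180°) gauche 4.5 → 14.3 kJ/mol.
The maximum (30.9 kJ/mol) occurs with iPr at 240°.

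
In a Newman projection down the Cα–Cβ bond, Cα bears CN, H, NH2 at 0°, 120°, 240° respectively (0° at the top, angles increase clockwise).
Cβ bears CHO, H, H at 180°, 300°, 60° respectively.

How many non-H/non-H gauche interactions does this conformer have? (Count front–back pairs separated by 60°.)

1

Non-H gauche pairs: NH2(240°)/CHO(180°) — 1 interaction.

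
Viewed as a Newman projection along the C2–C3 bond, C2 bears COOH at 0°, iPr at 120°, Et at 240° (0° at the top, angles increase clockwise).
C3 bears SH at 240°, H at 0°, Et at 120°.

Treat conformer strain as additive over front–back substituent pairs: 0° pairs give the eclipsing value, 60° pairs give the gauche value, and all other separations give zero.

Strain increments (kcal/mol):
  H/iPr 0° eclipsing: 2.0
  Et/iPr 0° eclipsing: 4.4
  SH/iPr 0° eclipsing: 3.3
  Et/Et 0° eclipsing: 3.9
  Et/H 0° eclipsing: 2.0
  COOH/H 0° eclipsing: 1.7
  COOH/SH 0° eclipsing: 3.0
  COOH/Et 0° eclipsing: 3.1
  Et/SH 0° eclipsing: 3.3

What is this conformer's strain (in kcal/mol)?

This conformer (eclipsed): COOH–H eclipsed, iPr–Et eclipsed, Et–SH eclipsed; 1.7 + 4.4 + 3.3 = 9.4 kcal/mol.

9.4 kcal/mol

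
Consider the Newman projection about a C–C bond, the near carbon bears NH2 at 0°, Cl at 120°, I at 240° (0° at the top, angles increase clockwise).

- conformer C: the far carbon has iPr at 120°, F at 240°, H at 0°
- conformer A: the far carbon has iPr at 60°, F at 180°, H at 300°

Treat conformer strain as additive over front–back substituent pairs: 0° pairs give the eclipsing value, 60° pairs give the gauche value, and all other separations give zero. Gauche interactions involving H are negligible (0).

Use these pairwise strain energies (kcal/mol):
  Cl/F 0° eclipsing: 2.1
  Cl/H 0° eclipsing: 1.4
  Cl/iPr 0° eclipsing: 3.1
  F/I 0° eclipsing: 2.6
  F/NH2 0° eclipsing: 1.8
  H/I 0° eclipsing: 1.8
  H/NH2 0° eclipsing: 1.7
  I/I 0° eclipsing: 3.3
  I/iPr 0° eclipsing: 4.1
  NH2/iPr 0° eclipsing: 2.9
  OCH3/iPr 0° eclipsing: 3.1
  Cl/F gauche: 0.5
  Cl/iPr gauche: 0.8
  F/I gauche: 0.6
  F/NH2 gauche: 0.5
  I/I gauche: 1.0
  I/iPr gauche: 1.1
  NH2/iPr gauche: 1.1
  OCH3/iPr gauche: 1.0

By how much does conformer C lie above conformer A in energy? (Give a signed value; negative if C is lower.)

+4.4 kcal/mol

C (eclipsed): NH2–H eclipsed, Cl–iPr eclipsed, I–F eclipsed; 1.7 + 3.1 + 2.6 = 7.4 kcal/mol.
A (staggered): NH2–iPr gauche, Cl–iPr gauche, Cl–F gauche, I–F gauche; 1.1 + 0.8 + 0.5 + 0.6 = 3.0 kcal/mol.
E(C) − E(A) = 7.4 − 3.0 = +4.4 kcal/mol.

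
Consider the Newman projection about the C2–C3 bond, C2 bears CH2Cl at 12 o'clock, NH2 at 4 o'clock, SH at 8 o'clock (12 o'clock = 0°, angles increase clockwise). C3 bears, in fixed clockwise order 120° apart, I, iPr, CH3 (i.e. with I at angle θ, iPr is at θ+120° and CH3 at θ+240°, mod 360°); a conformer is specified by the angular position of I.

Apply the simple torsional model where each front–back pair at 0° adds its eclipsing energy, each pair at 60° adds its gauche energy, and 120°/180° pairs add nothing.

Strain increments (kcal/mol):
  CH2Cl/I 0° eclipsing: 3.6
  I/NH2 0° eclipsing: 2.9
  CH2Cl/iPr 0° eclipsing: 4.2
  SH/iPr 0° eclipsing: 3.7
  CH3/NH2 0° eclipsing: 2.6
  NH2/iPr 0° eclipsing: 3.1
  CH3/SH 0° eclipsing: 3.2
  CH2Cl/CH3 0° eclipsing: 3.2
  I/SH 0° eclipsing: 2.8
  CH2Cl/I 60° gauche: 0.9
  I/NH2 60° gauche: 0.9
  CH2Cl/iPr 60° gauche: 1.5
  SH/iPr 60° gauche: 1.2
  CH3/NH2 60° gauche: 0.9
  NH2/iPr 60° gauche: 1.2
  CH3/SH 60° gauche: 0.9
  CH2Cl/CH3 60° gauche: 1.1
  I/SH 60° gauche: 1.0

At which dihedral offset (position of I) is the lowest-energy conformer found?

60°

I at 0° (eclipsed): CH2Cl(0°)/I(0°) eclipsed 3.6; NH2(120°)/iPr(120°) eclipsed 3.1; SH(240°)/CH3(240°) eclipsed 3.2 → 9.9 kcal/mol.
I at 60° (staggered): CH2Cl(0°)/I(60°) gauche 0.9; CH2Cl(0°)/CH3(300°) gauche 1.1; NH2(120°)/I(60°) gauche 0.9; NH2(120°)/iPr(180°) gauche 1.2; SH(240°)/iPr(180°) gauche 1.2; SH(240°)/CH3(300°) gauche 0.9 → 6.2 kcal/mol.
I at 120° (eclipsed): CH2Cl(0°)/CH3(0°) eclipsed 3.2; NH2(120°)/I(120°) eclipsed 2.9; SH(240°)/iPr(240°) eclipsed 3.7 → 9.8 kcal/mol.
I at 180° (staggered): CH2Cl(0°)/iPr(300°) gauche 1.5; CH2Cl(0°)/CH3(60°) gauche 1.1; NH2(120°)/I(180°) gauche 0.9; NH2(120°)/CH3(60°) gauche 0.9; SH(240°)/I(180°) gauche 1.0; SH(240°)/iPr(300°) gauche 1.2 → 6.6 kcal/mol.
I at 240° (eclipsed): CH2Cl(0°)/iPr(0°) eclipsed 4.2; NH2(120°)/CH3(120°) eclipsed 2.6; SH(240°)/I(240°) eclipsed 2.8 → 9.6 kcal/mol.
I at 300° (staggered): CH2Cl(0°)/I(300°) gauche 0.9; CH2Cl(0°)/iPr(60°) gauche 1.5; NH2(120°)/iPr(60°) gauche 1.2; NH2(120°)/CH3(180°) gauche 0.9; SH(240°)/I(300°) gauche 1.0; SH(240°)/CH3(180°) gauche 0.9 → 6.4 kcal/mol.
The minimum (6.2 kcal/mol) occurs with I at 60°.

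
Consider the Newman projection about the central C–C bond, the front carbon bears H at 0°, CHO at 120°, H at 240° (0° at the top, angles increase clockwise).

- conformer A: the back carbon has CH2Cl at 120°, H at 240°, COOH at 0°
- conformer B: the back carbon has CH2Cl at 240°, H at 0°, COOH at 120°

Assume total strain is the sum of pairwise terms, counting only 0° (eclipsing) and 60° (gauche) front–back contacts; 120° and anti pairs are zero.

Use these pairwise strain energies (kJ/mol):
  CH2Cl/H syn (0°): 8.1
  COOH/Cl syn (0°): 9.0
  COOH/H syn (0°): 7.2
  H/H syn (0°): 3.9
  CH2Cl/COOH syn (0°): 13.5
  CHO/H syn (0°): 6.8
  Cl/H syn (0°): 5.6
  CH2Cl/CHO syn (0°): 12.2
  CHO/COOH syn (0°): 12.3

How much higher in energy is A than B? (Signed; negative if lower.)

-1.0 kJ/mol

A is eclipsed. H at 0° is eclipsed with COOH at 0° (7.2); CHO at 120° is eclipsed with CH2Cl at 120° (12.2); H at 240° is eclipsed with H at 240° (3.9). Total 23.3 kJ/mol.
B is eclipsed. H at 0° is eclipsed with H at 0° (3.9); CHO at 120° is eclipsed with COOH at 120° (12.3); H at 240° is eclipsed with CH2Cl at 240° (8.1). Total 24.3 kJ/mol.
E(A) − E(B) = 23.3 − 24.3 = -1.0 kJ/mol.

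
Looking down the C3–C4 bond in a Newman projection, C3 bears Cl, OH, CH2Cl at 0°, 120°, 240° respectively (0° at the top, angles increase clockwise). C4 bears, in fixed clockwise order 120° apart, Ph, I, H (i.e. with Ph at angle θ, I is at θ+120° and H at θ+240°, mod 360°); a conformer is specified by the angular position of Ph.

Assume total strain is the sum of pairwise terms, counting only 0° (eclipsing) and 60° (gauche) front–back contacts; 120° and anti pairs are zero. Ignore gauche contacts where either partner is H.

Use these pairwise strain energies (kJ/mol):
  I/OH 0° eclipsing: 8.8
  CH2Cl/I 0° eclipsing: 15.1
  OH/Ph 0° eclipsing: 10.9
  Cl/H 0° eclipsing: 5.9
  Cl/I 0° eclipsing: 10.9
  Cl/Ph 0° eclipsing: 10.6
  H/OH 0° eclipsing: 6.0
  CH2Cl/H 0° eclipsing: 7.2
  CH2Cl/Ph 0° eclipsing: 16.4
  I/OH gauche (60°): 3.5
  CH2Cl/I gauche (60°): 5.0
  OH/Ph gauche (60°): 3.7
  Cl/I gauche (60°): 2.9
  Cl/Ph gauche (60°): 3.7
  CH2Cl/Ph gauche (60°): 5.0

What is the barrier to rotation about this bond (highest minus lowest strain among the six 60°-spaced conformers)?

Ph at 0° (eclipsed): Cl(0°)/Ph(0°) eclipsed 10.6; OH(120°)/I(120°) eclipsed 8.8; CH2Cl(240°)/H(240°) eclipsed 7.2 → 26.6 kJ/mol.
Ph at 60° (staggered): Cl(0°)/Ph(60°) gauche 3.7; OH(120°)/Ph(60°) gauche 3.7; OH(120°)/I(180°) gauche 3.5; CH2Cl(240°)/I(180°) gauche 5.0 → 15.9 kJ/mol.
Ph at 120° (eclipsed): Cl(0°)/H(0°) eclipsed 5.9; OH(120°)/Ph(120°) eclipsed 10.9; CH2Cl(240°)/I(240°) eclipsed 15.1 → 31.9 kJ/mol.
Ph at 180° (staggered): Cl(0°)/I(300°) gauche 2.9; OH(120°)/Ph(180°) gauche 3.7; CH2Cl(240°)/Ph(180°) gauche 5.0; CH2Cl(240°)/I(300°) gauche 5.0 → 16.6 kJ/mol.
Ph at 240° (eclipsed): Cl(0°)/I(0°) eclipsed 10.9; OH(120°)/H(120°) eclipsed 6.0; CH2Cl(240°)/Ph(240°) eclipsed 16.4 → 33.3 kJ/mol.
Ph at 300° (staggered): Cl(0°)/Ph(300°) gauche 3.7; Cl(0°)/I(60°) gauche 2.9; OH(120°)/I(60°) gauche 3.5; CH2Cl(240°)/Ph(300°) gauche 5.0 → 15.1 kJ/mol.
Max at 240° (33.3 kJ/mol), min at 300° (15.1 kJ/mol); barrier = 18.2 kJ/mol.

18.2 kJ/mol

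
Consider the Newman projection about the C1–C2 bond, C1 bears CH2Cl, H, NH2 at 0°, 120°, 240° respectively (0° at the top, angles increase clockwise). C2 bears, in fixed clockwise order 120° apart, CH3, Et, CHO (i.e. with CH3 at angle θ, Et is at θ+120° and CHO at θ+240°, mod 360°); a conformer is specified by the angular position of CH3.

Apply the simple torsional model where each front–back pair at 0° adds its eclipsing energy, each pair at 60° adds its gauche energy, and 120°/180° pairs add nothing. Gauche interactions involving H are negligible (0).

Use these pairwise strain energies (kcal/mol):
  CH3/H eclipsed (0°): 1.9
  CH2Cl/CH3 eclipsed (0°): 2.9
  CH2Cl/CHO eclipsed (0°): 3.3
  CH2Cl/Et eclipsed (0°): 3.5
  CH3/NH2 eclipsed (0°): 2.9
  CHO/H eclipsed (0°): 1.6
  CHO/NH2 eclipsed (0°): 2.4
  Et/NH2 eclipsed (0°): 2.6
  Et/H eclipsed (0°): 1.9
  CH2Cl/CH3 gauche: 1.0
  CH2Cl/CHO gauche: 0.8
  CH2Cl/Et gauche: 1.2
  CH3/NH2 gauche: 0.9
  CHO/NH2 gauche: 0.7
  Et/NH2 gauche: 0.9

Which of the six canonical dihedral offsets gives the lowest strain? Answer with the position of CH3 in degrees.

CH3 at 0° (eclipsed): CH2Cl(0°)/CH3(0°) eclipsed 2.9; H(120°)/Et(120°) eclipsed 1.9; NH2(240°)/CHO(240°) eclipsed 2.4 → 7.2 kcal/mol.
CH3 at 60° (staggered): CH2Cl(0°)/CH3(60°) gauche 1.0; CH2Cl(0°)/CHO(300°) gauche 0.8; NH2(240°)/Et(180°) gauche 0.9; NH2(240°)/CHO(300°) gauche 0.7 → 3.4 kcal/mol.
CH3 at 120° (eclipsed): CH2Cl(0°)/CHO(0°) eclipsed 3.3; H(120°)/CH3(120°) eclipsed 1.9; NH2(240°)/Et(240°) eclipsed 2.6 → 7.8 kcal/mol.
CH3 at 180° (staggered): CH2Cl(0°)/Et(300°) gauche 1.2; CH2Cl(0°)/CHO(60°) gauche 0.8; NH2(240°)/CH3(180°) gauche 0.9; NH2(240°)/Et(300°) gauche 0.9 → 3.8 kcal/mol.
CH3 at 240° (eclipsed): CH2Cl(0°)/Et(0°) eclipsed 3.5; H(120°)/CHO(120°) eclipsed 1.6; NH2(240°)/CH3(240°) eclipsed 2.9 → 8.0 kcal/mol.
CH3 at 300° (staggered): CH2Cl(0°)/CH3(300°) gauche 1.0; CH2Cl(0°)/Et(60°) gauche 1.2; NH2(240°)/CH3(300°) gauche 0.9; NH2(240°)/CHO(180°) gauche 0.7 → 3.8 kcal/mol.
The minimum (3.4 kcal/mol) occurs with CH3 at 60°.

60°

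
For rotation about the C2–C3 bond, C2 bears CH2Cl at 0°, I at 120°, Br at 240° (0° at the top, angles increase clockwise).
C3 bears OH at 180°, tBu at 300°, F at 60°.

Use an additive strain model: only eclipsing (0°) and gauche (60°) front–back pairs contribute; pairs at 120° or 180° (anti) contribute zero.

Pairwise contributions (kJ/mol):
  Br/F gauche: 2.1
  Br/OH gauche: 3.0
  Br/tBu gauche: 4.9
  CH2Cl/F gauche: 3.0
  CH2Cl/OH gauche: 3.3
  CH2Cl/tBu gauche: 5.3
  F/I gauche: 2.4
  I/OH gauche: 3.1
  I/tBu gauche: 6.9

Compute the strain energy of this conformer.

This conformer (staggered): CH2Cl(0°)/tBu(300°) gauche 5.3; CH2Cl(0°)/F(60°) gauche 3.0; I(120°)/OH(180°) gauche 3.1; I(120°)/F(60°) gauche 2.4; Br(240°)/OH(180°) gauche 3.0; Br(240°)/tBu(300°) gauche 4.9 → 21.7 kJ/mol.

21.7 kJ/mol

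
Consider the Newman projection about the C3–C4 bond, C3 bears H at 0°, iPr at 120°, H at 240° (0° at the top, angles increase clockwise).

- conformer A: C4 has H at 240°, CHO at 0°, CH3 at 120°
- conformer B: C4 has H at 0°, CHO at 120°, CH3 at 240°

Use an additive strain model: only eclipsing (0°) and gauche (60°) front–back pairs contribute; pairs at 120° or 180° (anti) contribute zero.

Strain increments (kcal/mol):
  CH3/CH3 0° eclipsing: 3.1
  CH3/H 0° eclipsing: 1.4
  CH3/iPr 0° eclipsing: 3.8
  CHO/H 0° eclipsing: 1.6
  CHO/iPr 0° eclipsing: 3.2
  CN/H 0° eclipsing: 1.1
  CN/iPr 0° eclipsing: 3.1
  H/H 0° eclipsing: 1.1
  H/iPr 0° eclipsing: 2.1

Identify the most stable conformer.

B

A is eclipsed. H at 0° is eclipsed with CHO at 0° (1.6); iPr at 120° is eclipsed with CH3 at 120° (3.8); H at 240° is eclipsed with H at 240° (1.1). Total 6.5 kcal/mol.
B is eclipsed. H at 0° is eclipsed with H at 0° (1.1); iPr at 120° is eclipsed with CHO at 120° (3.2); H at 240° is eclipsed with CH3 at 240° (1.4). Total 5.7 kcal/mol.
B has the lowest total (5.7 kcal/mol).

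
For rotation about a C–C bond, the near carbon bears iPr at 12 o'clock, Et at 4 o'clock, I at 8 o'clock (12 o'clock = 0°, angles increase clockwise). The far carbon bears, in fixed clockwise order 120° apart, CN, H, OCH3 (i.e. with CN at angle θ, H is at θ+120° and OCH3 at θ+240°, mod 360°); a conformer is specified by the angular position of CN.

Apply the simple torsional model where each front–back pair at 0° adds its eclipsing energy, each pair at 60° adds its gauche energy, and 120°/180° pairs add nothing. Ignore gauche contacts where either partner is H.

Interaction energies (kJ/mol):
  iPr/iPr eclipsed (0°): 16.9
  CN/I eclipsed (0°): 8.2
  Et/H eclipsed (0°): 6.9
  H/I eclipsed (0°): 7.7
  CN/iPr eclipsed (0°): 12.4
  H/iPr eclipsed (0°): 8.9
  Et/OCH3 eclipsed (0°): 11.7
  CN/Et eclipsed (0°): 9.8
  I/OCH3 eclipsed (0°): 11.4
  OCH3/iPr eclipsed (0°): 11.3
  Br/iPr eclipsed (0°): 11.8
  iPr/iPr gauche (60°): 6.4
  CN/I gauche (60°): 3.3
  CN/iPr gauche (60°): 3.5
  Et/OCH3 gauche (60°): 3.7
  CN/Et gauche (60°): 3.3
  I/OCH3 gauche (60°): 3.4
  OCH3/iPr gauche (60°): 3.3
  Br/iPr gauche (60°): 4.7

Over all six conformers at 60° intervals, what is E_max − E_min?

17.2 kJ/mol

CN at 0° (eclipsed): iPr–CN eclipsed, Et–H eclipsed, I–OCH3 eclipsed; 12.4 + 6.9 + 11.4 = 30.7 kJ/mol.
CN at 60° (staggered): iPr–CN gauche, iPr–OCH3 gauche, Et–CN gauche, I–OCH3 gauche; 3.5 + 3.3 + 3.3 + 3.4 = 13.5 kJ/mol.
CN at 120° (eclipsed): iPr–OCH3 eclipsed, Et–CN eclipsed, I–H eclipsed; 11.3 + 9.8 + 7.7 = 28.8 kJ/mol.
CN at 180° (staggered): iPr–OCH3 gauche, Et–CN gauche, Et–OCH3 gauche, I–CN gauche; 3.3 + 3.3 + 3.7 + 3.3 = 13.6 kJ/mol.
CN at 240° (eclipsed): iPr–H eclipsed, Et–OCH3 eclipsed, I–CN eclipsed; 8.9 + 11.7 + 8.2 = 28.8 kJ/mol.
CN at 300° (staggered): iPr–CN gauche, Et–OCH3 gauche, I–CN gauche, I–OCH3 gauche; 3.5 + 3.7 + 3.3 + 3.4 = 13.9 kJ/mol.
Max at 0° (30.7 kJ/mol), min at 60° (13.5 kJ/mol); barrier = 17.2 kJ/mol.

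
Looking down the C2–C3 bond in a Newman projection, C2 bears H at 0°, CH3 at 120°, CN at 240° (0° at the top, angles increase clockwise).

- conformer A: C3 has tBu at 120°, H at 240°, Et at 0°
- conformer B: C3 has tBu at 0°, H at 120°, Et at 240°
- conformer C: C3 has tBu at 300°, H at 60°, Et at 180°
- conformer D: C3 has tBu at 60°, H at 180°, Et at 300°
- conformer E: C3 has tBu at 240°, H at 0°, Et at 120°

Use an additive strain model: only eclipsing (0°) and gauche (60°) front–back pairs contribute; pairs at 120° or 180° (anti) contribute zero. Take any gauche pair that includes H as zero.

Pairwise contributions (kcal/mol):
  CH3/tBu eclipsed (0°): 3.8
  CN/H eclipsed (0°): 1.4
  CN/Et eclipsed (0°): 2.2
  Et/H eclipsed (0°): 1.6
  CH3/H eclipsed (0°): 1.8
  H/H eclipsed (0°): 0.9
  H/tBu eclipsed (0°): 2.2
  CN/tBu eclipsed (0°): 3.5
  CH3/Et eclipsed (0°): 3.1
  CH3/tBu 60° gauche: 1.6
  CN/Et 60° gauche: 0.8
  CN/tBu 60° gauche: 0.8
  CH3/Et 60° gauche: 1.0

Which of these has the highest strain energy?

E

A (eclipsed): H–Et eclipsed, CH3–tBu eclipsed, CN–H eclipsed; 1.6 + 3.8 + 1.4 = 6.8 kcal/mol.
B (eclipsed): H–tBu eclipsed, CH3–H eclipsed, CN–Et eclipsed; 2.2 + 1.8 + 2.2 = 6.2 kcal/mol.
C (staggered): CH3–Et gauche, CN–tBu gauche, CN–Et gauche; 1.0 + 0.8 + 0.8 = 2.6 kcal/mol.
D (staggered): CH3–tBu gauche, CN–Et gauche; 1.6 + 0.8 = 2.4 kcal/mol.
E (eclipsed): H–H eclipsed, CH3–Et eclipsed, CN–tBu eclipsed; 0.9 + 3.1 + 3.5 = 7.5 kcal/mol.
E has the highest total (7.5 kcal/mol).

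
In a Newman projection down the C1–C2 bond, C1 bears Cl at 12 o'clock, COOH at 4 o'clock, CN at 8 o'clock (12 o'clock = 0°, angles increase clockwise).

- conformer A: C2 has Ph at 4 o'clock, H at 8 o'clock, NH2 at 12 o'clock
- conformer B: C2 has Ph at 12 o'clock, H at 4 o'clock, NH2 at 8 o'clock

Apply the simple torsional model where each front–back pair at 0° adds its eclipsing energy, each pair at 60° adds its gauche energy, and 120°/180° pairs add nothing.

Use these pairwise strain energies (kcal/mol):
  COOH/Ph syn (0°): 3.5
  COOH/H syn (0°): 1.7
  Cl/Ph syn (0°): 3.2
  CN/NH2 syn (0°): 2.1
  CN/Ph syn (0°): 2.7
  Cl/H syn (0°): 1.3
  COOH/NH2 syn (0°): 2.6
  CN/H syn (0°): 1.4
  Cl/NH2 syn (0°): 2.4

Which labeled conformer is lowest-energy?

B

A (eclipsed): Cl(0°)/NH2(0°) eclipsed 2.4; COOH(120°)/Ph(120°) eclipsed 3.5; CN(240°)/H(240°) eclipsed 1.4 → 7.3 kcal/mol.
B (eclipsed): Cl(0°)/Ph(0°) eclipsed 3.2; COOH(120°)/H(120°) eclipsed 1.7; CN(240°)/NH2(240°) eclipsed 2.1 → 7.0 kcal/mol.
B has the lowest total (7.0 kcal/mol).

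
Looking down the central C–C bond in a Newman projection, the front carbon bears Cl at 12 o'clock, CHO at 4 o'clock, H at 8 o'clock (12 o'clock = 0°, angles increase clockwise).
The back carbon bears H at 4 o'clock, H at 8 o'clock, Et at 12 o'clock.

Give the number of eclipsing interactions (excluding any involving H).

1

Non-H eclipsing pairs: Cl(0°)/Et(0°) — 1 interaction.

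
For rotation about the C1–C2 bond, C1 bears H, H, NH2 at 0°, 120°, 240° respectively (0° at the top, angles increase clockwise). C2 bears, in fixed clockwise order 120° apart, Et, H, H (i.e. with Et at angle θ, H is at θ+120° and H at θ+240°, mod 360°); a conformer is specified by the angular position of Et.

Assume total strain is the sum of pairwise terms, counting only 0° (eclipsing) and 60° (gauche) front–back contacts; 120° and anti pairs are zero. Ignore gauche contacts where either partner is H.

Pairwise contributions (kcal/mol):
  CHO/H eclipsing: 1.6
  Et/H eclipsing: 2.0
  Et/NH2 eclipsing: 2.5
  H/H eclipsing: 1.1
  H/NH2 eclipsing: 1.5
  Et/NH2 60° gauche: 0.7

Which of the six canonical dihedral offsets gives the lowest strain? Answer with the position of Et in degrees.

60°

Et at 0° (eclipsed): H(0°)/Et(0°) eclipsed 2.0; H(120°)/H(120°) eclipsed 1.1; NH2(240°)/H(240°) eclipsed 1.5 → 4.6 kcal/mol.
Et at 60° (staggered): no non-H gauche contacts → 0.0 kcal/mol.
Et at 120° (eclipsed): H(0°)/H(0°) eclipsed 1.1; H(120°)/Et(120°) eclipsed 2.0; NH2(240°)/H(240°) eclipsed 1.5 → 4.6 kcal/mol.
Et at 180° (staggered): NH2(240°)/Et(180°) gauche 0.7 → 0.7 kcal/mol.
Et at 240° (eclipsed): H(0°)/H(0°) eclipsed 1.1; H(120°)/H(120°) eclipsed 1.1; NH2(240°)/Et(240°) eclipsed 2.5 → 4.7 kcal/mol.
Et at 300° (staggered): NH2(240°)/Et(300°) gauche 0.7 → 0.7 kcal/mol.
The minimum (0.0 kcal/mol) occurs with Et at 60°.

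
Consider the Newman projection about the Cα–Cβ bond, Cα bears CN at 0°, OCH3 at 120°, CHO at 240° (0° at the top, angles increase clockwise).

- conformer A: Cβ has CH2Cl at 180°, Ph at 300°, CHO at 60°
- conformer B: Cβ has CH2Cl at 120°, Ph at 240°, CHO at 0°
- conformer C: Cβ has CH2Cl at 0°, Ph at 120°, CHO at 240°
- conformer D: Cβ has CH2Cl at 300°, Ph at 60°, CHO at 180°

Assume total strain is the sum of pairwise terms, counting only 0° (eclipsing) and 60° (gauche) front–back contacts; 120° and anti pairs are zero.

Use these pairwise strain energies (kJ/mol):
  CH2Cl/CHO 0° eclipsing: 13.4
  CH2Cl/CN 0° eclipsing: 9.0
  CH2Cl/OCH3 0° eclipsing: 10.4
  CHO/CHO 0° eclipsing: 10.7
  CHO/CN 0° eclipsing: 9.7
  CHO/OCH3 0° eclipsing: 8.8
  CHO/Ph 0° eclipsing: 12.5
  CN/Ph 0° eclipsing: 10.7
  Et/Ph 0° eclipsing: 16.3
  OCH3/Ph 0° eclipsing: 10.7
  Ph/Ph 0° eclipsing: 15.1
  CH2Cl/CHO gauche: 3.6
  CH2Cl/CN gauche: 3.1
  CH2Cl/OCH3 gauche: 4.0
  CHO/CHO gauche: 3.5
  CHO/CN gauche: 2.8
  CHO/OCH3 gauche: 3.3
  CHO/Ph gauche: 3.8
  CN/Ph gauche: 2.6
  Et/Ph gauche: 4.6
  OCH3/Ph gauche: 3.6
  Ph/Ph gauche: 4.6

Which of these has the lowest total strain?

D

A (staggered): CN–Ph gauche, CN–CHO gauche, OCH3–CH2Cl gauche, OCH3–CHO gauche, CHO–CH2Cl gauche, CHO–Ph gauche; 2.6 + 2.8 + 4.0 + 3.3 + 3.6 + 3.8 = 20.1 kJ/mol.
B (eclipsed): CN–CHO eclipsed, OCH3–CH2Cl eclipsed, CHO–Ph eclipsed; 9.7 + 10.4 + 12.5 = 32.6 kJ/mol.
C (eclipsed): CN–CH2Cl eclipsed, OCH3–Ph eclipsed, CHO–CHO eclipsed; 9.0 + 10.7 + 10.7 = 30.4 kJ/mol.
D (staggered): CN–CH2Cl gauche, CN–Ph gauche, OCH3–Ph gauche, OCH3–CHO gauche, CHO–CH2Cl gauche, CHO–CHO gauche; 3.1 + 2.6 + 3.6 + 3.3 + 3.6 + 3.5 = 19.7 kJ/mol.
D has the lowest total (19.7 kJ/mol).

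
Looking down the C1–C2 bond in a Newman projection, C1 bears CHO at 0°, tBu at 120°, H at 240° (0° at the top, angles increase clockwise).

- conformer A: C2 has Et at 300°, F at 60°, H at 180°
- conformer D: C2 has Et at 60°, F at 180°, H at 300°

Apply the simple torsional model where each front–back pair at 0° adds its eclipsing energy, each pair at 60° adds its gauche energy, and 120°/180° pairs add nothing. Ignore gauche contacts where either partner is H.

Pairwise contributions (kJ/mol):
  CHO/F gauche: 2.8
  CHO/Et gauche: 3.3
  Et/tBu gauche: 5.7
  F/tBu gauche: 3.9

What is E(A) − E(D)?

A is staggered. CHO at 0° is gauche with Et at 300° (3.3); CHO at 0° is gauche with F at 60° (2.8); tBu at 120° is gauche with F at 60° (3.9). Total 10.0 kJ/mol.
D is staggered. CHO at 0° is gauche with Et at 60° (3.3); tBu at 120° is gauche with Et at 60° (5.7); tBu at 120° is gauche with F at 180° (3.9). Total 12.9 kJ/mol.
E(A) − E(D) = 10.0 − 12.9 = -2.9 kJ/mol.

-2.9 kJ/mol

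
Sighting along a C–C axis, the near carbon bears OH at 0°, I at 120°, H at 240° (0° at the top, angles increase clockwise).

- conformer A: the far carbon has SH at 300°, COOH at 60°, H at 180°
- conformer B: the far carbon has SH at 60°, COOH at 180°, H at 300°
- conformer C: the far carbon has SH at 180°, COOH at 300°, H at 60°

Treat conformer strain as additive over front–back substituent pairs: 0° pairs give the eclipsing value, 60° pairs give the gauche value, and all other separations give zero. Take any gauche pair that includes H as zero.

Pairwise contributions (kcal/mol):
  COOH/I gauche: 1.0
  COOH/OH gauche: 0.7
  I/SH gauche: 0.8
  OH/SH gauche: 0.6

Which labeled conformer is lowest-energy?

A is staggered. OH at 0° is gauche with SH at 300° (0.6); OH at 0° is gauche with COOH at 60° (0.7); I at 120° is gauche with COOH at 60° (1.0). Total 2.3 kcal/mol.
B is staggered. OH at 0° is gauche with SH at 60° (0.6); I at 120° is gauche with SH at 60° (0.8); I at 120° is gauche with COOH at 180° (1.0). Total 2.4 kcal/mol.
C is staggered. OH at 0° is gauche with COOH at 300° (0.7); I at 120° is gauche with SH at 180° (0.8). Total 1.5 kcal/mol.
C has the lowest total (1.5 kcal/mol).

C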